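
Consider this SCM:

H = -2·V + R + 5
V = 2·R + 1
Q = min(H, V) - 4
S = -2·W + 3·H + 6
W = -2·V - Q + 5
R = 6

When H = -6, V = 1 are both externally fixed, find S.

-38

Setting H = -6, V = 1 by intervention discards those variables' equations.
Q = min(H, V) - 4  [with H=-6, V=1]  = -10
W = -2·V - Q + 5  [with V=1, Q=-10]  = 13
S = -2·W + 3·H + 6  [with W=13, H=-6]  = -38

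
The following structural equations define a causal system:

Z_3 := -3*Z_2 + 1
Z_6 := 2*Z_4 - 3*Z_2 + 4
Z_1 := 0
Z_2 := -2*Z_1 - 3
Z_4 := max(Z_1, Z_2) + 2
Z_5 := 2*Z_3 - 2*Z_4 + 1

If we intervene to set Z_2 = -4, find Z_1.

0

Under do(Z_2=-4), the mechanism Z_2 := -2*Z_1 - 3 is discarded; Z_2 is fixed at -4.
Z_1 is not downstream of the intervention, so its value is determined by the original equations.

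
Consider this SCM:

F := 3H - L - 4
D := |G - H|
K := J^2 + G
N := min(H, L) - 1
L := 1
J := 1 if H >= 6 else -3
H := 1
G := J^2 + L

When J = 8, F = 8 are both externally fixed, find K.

129

The joint intervention fixes J = 8, F = 8, removing each variable's own equation.
G = J^2 + L  [with J=8, L=1]  = 65
K = J^2 + G  [with J=8, G=65]  = 129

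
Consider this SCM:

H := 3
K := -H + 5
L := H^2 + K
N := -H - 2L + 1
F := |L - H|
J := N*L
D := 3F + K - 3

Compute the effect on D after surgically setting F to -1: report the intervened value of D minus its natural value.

Under do(F=-1), the mechanism F := |L - H| is discarded; F is fixed at -1.
K = -H + 5  [with H=3]  = 2
D = 3F + K - 3  [with F=-1, K=2]  = -4
Without intervention: K = -H + 5  [with H=3]  = 2; L = H^2 + K  [with H=3, K=2]  = 11; F = |L - H|  [with L=11, H=3]  = 8; D = 3F + K - 3  [with F=8, K=2]  = 23.
Change = -4 − 23 = -27.

-27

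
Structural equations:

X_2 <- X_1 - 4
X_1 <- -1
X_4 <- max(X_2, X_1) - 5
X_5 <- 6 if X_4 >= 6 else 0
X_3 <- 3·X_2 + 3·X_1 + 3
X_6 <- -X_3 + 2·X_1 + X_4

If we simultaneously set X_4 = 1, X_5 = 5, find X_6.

14

The joint intervention fixes X_4 = 1, X_5 = 5, removing each variable's own equation.
X_2 = X_1 - 4  [with X_1=-1]  = -5
X_3 = 3·X_2 + 3·X_1 + 3  [with X_2=-5, X_1=-1]  = -15
X_6 = -X_3 + 2·X_1 + X_4  [with X_3=-15, X_1=-1, X_4=1]  = 14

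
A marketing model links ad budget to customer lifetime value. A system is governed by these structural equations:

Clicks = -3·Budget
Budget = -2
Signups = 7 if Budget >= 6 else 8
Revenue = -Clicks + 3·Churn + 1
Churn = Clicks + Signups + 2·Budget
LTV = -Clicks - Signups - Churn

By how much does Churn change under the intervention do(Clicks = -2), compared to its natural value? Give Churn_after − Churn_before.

Under do(Clicks=-2), the mechanism Clicks = -3·Budget is discarded; Clicks is fixed at -2.
Signups = 7 if Budget >= 6 else 8  [with Budget=-2]  = 8
Churn = Clicks + Signups + 2·Budget  [with Clicks=-2, Signups=8, Budget=-2]  = 2
Without intervention: Clicks = -3·Budget  [with Budget=-2]  = 6; Signups = 7 if Budget >= 6 else 8  [with Budget=-2]  = 8; Churn = Clicks + Signups + 2·Budget  [with Clicks=6, Signups=8, Budget=-2]  = 10.
Change = 2 − 10 = -8.

-8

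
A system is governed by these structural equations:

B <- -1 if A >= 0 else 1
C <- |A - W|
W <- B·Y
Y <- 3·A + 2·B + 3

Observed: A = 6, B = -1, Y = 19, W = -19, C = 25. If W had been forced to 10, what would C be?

Intervening sets W = 10 and removes its equation (W <- B·Y).
C = |A - W|  [with A=6, W=10]  = 4

4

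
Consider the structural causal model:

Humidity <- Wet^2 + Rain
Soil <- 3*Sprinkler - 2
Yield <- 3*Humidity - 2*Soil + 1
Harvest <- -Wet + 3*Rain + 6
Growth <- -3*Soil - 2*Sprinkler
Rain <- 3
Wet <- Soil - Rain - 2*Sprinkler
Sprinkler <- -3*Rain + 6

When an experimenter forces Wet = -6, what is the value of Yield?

The intervention breaks the incoming arrows to Wet: Wet <- Soil - Rain - 2*Sprinkler no longer applies, and Wet = -6.
Sprinkler = -3*Rain + 6  [with Rain=3]  = -3
Soil = 3*Sprinkler - 2  [with Sprinkler=-3]  = -11
Humidity = Wet^2 + Rain  [with Wet=-6, Rain=3]  = 39
Yield = 3*Humidity - 2*Soil + 1  [with Humidity=39, Soil=-11]  = 140

140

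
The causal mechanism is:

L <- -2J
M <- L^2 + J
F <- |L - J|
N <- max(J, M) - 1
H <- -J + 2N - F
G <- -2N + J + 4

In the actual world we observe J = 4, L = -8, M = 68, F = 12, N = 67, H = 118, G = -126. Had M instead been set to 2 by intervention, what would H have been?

The intervention breaks the incoming arrows to M: M <- L^2 + J no longer applies, and M = 2.
L = -2J  [with J=4]  = -8
F = |L - J|  [with L=-8, J=4]  = 12
N = max(J, M) - 1  [with J=4, M=2]  = 3
H = -J + 2N - F  [with J=4, N=3, F=12]  = -10

-10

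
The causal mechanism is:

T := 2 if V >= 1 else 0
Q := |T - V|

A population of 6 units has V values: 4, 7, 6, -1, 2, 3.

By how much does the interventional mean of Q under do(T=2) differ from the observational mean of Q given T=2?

0.1

do(T=2) breaks T's dependence on V. With T=2 fixed, Q across the units is 2, 5, 4, 3, 0, 1, mean 2.5.
Conditioning on T=2 selects the 5 unit(s) with V ∈ {4, 7, 6, 2, 3}. Their Q values: 2, 5, 4, 0, 1. Mean = 2.4.
Difference = 2.5 − 2.4 = 0.1.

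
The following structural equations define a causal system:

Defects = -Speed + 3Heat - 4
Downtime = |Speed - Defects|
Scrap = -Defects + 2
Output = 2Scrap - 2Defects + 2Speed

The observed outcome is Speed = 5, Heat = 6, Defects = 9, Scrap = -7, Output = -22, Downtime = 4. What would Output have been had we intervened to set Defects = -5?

do(Defects=-5) replaces the equation Defects = -Speed + 3Heat - 4 with the constant Defects = -5.
Scrap = -Defects + 2  [with Defects=-5]  = 7
Output = 2Scrap - 2Defects + 2Speed  [with Scrap=7, Defects=-5, Speed=5]  = 34

34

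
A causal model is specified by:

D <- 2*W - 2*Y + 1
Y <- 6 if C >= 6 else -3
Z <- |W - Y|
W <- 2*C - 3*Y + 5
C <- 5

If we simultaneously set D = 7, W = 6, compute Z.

9

The joint intervention fixes D = 7, W = 6, removing each variable's own equation.
Y = 6 if C >= 6 else -3  [with C=5]  = -3
Z = |W - Y|  [with W=6, Y=-3]  = 9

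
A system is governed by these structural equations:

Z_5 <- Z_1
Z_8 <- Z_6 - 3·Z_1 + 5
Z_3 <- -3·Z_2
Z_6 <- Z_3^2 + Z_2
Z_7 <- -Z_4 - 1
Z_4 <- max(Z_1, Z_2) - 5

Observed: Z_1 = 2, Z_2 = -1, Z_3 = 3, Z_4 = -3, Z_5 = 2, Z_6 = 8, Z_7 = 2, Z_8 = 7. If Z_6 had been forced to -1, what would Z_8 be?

Intervening sets Z_6 = -1 and removes its equation (Z_6 <- Z_3^2 + Z_2).
Z_8 = Z_6 - 3·Z_1 + 5  [with Z_6=-1, Z_1=2]  = -2

-2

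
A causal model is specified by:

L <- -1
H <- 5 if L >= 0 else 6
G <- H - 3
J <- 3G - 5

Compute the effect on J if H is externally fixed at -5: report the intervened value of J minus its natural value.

Under do(H=-5), the mechanism H <- 5 if L >= 0 else 6 is discarded; H is fixed at -5.
G = H - 3  [with H=-5]  = -8
J = 3G - 5  [with G=-8]  = -29
Without intervention: H = 5 if L >= 0 else 6  [with L=-1]  = 6; G = H - 3  [with H=6]  = 3; J = 3G - 5  [with G=3]  = 4.
Change = -29 − 4 = -33.

-33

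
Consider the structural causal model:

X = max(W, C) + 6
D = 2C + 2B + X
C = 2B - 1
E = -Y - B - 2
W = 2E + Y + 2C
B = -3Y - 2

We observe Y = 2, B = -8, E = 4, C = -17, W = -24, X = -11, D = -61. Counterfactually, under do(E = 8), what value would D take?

The intervention breaks the incoming arrows to E: E = -Y - B - 2 no longer applies, and E = 8.
B = -3Y - 2  [with Y=2]  = -8
C = 2B - 1  [with B=-8]  = -17
W = 2E + Y + 2C  [with E=8, Y=2, C=-17]  = -16
X = max(W, C) + 6  [with W=-16, C=-17]  = -10
D = 2C + 2B + X  [with C=-17, B=-8, X=-10]  = -60

-60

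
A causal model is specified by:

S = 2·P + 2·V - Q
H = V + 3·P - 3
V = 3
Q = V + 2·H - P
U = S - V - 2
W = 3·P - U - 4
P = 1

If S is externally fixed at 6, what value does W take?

Under do(S=6), the mechanism S = 2·P + 2·V - Q is discarded; S is fixed at 6.
U = S - V - 2  [with S=6, V=3]  = 1
W = 3·P - U - 4  [with P=1, U=1]  = -2

-2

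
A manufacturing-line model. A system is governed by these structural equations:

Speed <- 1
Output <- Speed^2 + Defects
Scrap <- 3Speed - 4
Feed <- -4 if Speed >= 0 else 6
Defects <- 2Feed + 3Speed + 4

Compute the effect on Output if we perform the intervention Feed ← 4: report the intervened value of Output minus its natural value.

16

do(Feed=4) replaces the equation Feed <- -4 if Speed >= 0 else 6 with the constant Feed = 4.
Defects = 2Feed + 3Speed + 4  [with Feed=4, Speed=1]  = 15
Output = Speed^2 + Defects  [with Speed=1, Defects=15]  = 16
Without intervention: Feed = -4 if Speed >= 0 else 6  [with Speed=1]  = -4; Defects = 2Feed + 3Speed + 4  [with Feed=-4, Speed=1]  = -1; Output = Speed^2 + Defects  [with Speed=1, Defects=-1]  = 0.
Change = 16 − 0 = 16.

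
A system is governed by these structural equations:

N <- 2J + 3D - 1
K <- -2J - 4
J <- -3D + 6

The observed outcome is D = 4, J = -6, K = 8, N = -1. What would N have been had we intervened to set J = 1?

13

Under do(J=1), the mechanism J <- -3D + 6 is discarded; J is fixed at 1.
N = 2J + 3D - 1  [with J=1, D=4]  = 13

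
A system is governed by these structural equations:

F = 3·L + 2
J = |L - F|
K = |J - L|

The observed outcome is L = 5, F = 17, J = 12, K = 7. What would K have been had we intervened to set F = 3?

3

Under do(F=3), the mechanism F = 3·L + 2 is discarded; F is fixed at 3.
J = |L - F|  [with L=5, F=3]  = 2
K = |J - L|  [with J=2, L=5]  = 3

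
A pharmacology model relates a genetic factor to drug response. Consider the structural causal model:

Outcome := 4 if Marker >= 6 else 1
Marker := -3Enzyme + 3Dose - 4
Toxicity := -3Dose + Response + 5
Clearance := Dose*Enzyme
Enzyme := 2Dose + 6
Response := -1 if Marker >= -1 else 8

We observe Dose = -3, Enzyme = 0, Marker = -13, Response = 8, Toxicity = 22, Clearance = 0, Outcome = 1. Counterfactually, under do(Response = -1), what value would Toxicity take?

13

Intervening sets Response = -1 and removes its equation (Response := -1 if Marker >= -1 else 8).
Toxicity = -3Dose + Response + 5  [with Dose=-3, Response=-1]  = 13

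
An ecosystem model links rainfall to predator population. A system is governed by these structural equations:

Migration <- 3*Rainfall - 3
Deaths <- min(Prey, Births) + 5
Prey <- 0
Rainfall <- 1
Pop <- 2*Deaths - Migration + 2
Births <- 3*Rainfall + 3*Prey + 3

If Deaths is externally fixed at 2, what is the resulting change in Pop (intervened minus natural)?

-6

Under do(Deaths=2), the mechanism Deaths <- min(Prey, Births) + 5 is discarded; Deaths is fixed at 2.
Migration = 3*Rainfall - 3  [with Rainfall=1]  = 0
Pop = 2*Deaths - Migration + 2  [with Deaths=2, Migration=0]  = 6
Without intervention: Births = 3*Rainfall + 3*Prey + 3  [with Rainfall=1, Prey=0]  = 6; Deaths = min(Prey, Births) + 5  [with Prey=0, Births=6]  = 5; Migration = 3*Rainfall - 3  [with Rainfall=1]  = 0; Pop = 2*Deaths - Migration + 2  [with Deaths=5, Migration=0]  = 12.
Change = 6 − 12 = -6.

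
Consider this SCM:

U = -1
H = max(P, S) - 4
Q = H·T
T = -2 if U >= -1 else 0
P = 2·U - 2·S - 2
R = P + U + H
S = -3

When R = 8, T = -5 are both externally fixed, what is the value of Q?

10

Under do(R = 8, T = -5), each intervened variable's structural equation is replaced by its fixed value.
P = 2·U - 2·S - 2  [with U=-1, S=-3]  = 2
H = max(P, S) - 4  [with P=2, S=-3]  = -2
Q = H·T  [with H=-2, T=-5]  = 10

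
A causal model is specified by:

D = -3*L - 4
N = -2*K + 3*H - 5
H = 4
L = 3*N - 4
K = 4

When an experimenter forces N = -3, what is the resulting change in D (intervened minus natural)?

do(N=-3) replaces the equation N = -2*K + 3*H - 5 with the constant N = -3.
L = 3*N - 4  [with N=-3]  = -13
D = -3*L - 4  [with L=-13]  = 35
Without intervention: N = -2*K + 3*H - 5  [with K=4, H=4]  = -1; L = 3*N - 4  [with N=-1]  = -7; D = -3*L - 4  [with L=-7]  = 17.
Change = 35 − 17 = 18.

18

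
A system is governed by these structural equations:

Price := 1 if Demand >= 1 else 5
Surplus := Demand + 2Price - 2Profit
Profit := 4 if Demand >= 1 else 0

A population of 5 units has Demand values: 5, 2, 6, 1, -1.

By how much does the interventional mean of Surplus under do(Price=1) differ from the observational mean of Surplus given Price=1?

0.7

do(Price=1) breaks Price's dependence on Demand. With Price=1 fixed, Surplus across the units is -1, -4, 0, -5, 1, mean -1.8.
E[Surplus|Price=1] averages over only the 4 units with Price=1 (Demand = 5, 2, 6, 1): Surplus = -1, -4, 0, -5, mean -2.5.
Difference = -1.8 − (-2.5) = 0.7.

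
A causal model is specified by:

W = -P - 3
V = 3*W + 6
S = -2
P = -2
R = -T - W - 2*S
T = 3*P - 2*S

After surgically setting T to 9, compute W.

The intervention breaks the incoming arrows to T: T = 3*P - 2*S no longer applies, and T = 9.
W is not downstream of the intervention, so its value is determined by the original equations.
W = -P - 3  [with P=-2]  = -1

-1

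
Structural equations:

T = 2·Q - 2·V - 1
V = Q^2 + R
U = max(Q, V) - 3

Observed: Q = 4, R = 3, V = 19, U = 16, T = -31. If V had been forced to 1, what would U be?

1

The intervention breaks the incoming arrows to V: V = Q^2 + R no longer applies, and V = 1.
U = max(Q, V) - 3  [with Q=4, V=1]  = 1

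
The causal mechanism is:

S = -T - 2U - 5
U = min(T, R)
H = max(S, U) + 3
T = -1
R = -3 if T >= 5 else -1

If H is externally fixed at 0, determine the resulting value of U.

do(H=0) replaces the equation H = max(S, U) + 3 with the constant H = 0.
U is not downstream of the intervention, so its value is determined by the original equations.
R = -3 if T >= 5 else -1  [with T=-1]  = -1
U = min(T, R)  [with T=-1, R=-1]  = -1

-1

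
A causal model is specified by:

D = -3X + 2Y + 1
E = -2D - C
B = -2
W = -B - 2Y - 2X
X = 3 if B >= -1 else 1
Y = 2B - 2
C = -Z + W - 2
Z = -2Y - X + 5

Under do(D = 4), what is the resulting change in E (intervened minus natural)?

do(D=4) replaces the equation D = -3X + 2Y + 1 with the constant D = 4.
Y = 2B - 2  [with B=-2]  = -6
X = 3 if B >= -1 else 1  [with B=-2]  = 1
W = -B - 2Y - 2X  [with B=-2, Y=-6, X=1]  = 12
Z = -2Y - X + 5  [with Y=-6, X=1]  = 16
C = -Z + W - 2  [with Z=16, W=12]  = -6
E = -2D - C  [with D=4, C=-6]  = -2
Without intervention: Y = 2B - 2  [with B=-2]  = -6; X = 3 if B >= -1 else 1  [with B=-2]  = 1; W = -B - 2Y - 2X  [with B=-2, Y=-6, X=1]  = 12; D = -3X + 2Y + 1  [with X=1, Y=-6]  = -14; Z = -2Y - X + 5  [with Y=-6, X=1]  = 16; C = -Z + W - 2  [with Z=16, W=12]  = -6; E = -2D - C  [with D=-14, C=-6]  = 34.
Change = -2 − 34 = -36.

-36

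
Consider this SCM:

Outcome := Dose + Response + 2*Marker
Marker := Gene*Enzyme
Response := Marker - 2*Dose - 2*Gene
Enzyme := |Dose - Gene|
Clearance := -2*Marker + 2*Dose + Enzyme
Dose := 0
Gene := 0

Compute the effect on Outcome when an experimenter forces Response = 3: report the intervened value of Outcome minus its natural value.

3

Under do(Response=3), the mechanism Response := Marker - 2*Dose - 2*Gene is discarded; Response is fixed at 3.
Enzyme = |Dose - Gene|  [with Dose=0, Gene=0]  = 0
Marker = Gene*Enzyme  [with Gene=0, Enzyme=0]  = 0
Outcome = Dose + Response + 2*Marker  [with Dose=0, Response=3, Marker=0]  = 3
Without intervention: Enzyme = |Dose - Gene|  [with Dose=0, Gene=0]  = 0; Marker = Gene*Enzyme  [with Gene=0, Enzyme=0]  = 0; Response = Marker - 2*Dose - 2*Gene  [with Marker=0, Dose=0, Gene=0]  = 0; Outcome = Dose + Response + 2*Marker  [with Dose=0, Response=0, Marker=0]  = 0.
Change = 3 − 0 = 3.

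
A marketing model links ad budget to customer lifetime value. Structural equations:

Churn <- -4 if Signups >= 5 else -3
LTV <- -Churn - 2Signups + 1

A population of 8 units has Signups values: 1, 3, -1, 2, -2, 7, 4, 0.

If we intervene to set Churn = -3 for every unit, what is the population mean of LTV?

Every unit gets Churn=-3 under the intervention. LTV values become 2, -2, 6, 0, 8, -10, -4, 4; E[LTV|do(Churn=-3)] = 0.5.

0.5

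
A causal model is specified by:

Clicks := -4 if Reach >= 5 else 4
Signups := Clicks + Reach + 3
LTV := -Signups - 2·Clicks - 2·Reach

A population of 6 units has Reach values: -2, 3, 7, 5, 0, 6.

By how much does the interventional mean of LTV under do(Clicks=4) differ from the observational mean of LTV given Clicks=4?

do(Clicks=4) breaks Clicks's dependence on Reach. With Clicks=4 fixed, LTV across the units is -9, -24, -36, -30, -15, -33, mean -24.5.
E[LTV|Clicks=4] averages over only the 3 units with Clicks=4 (Reach = -2, 3, 0): LTV = -9, -24, -15, mean -16.
Difference = -24.5 − (-16) = -8.5.

-8.5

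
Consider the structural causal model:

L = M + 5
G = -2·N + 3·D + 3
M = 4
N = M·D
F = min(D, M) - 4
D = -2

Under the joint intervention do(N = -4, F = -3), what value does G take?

5

Setting N = -4, F = -3 by intervention discards those variables' equations.
G = -2·N + 3·D + 3  [with N=-4, D=-2]  = 5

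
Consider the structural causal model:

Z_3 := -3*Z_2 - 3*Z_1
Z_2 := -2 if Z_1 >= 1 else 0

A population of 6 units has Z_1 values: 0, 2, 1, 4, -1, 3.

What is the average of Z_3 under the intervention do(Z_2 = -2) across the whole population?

The intervention sets Z_2=-2 in all 6 units regardless of Z_1. Recomputing Z_3 per unit gives 6, 0, 3, -6, 9, -3; average 1.5.

1.5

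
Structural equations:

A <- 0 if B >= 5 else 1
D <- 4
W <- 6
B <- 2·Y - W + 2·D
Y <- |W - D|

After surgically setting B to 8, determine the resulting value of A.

0

Intervening sets B = 8 and removes its equation (B <- 2·Y - W + 2·D).
A = 0 if B >= 5 else 1  [with B=8]  = 0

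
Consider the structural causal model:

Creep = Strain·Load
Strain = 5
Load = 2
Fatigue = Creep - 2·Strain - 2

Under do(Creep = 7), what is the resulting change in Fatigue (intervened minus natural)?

The intervention breaks the incoming arrows to Creep: Creep = Strain·Load no longer applies, and Creep = 7.
Fatigue = Creep - 2·Strain - 2  [with Creep=7, Strain=5]  = -5
Without intervention: Creep = Strain·Load  [with Strain=5, Load=2]  = 10; Fatigue = Creep - 2·Strain - 2  [with Creep=10, Strain=5]  = -2.
Change = -5 − (-2) = -3.

-3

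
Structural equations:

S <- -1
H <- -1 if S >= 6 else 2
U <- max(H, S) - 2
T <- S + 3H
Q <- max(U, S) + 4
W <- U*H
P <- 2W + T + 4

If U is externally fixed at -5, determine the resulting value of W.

The intervention breaks the incoming arrows to U: U <- max(H, S) - 2 no longer applies, and U = -5.
H = -1 if S >= 6 else 2  [with S=-1]  = 2
W = U*H  [with U=-5, H=2]  = -10

-10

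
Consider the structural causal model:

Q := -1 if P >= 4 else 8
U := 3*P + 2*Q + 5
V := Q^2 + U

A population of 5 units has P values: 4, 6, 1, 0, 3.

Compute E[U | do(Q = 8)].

29.4

do(Q=8) breaks Q's dependence on P. With Q=8 fixed, U across the units is 33, 39, 24, 21, 30, mean 29.4.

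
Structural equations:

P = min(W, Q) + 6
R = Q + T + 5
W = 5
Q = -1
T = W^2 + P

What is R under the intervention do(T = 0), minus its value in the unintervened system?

-30

Intervening sets T = 0 and removes its equation (T = W^2 + P).
R = Q + T + 5  [with Q=-1, T=0]  = 4
Without intervention: P = min(W, Q) + 6  [with W=5, Q=-1]  = 5; T = W^2 + P  [with W=5, P=5]  = 30; R = Q + T + 5  [with Q=-1, T=30]  = 34.
Change = 4 − 34 = -30.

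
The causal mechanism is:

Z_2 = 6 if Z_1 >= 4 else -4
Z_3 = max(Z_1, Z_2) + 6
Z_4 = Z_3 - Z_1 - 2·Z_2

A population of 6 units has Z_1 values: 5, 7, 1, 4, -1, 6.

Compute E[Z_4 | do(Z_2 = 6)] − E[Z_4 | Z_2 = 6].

1.75

do(Z_2=6) breaks Z_2's dependence on Z_1. With Z_2=6 fixed, Z_4 across the units is -5, -6, -1, -4, 1, -6, mean -3.5.
Observing Z_2=6 restricts to units where Z_2's equation naturally yields 6: Z_1 ∈ {5, 7, 4, 6}. In that subpopulation Z_4 = -5, -6, -4, -6, mean -5.25.
Difference = -3.5 − (-5.25) = 1.75.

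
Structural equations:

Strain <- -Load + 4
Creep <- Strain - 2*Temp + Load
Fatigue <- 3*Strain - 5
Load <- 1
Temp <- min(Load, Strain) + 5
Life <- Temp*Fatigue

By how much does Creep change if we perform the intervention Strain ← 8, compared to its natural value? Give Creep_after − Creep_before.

5

Under do(Strain=8), the mechanism Strain <- -Load + 4 is discarded; Strain is fixed at 8.
Temp = min(Load, Strain) + 5  [with Load=1, Strain=8]  = 6
Creep = Strain - 2*Temp + Load  [with Strain=8, Temp=6, Load=1]  = -3
Without intervention: Strain = -Load + 4  [with Load=1]  = 3; Temp = min(Load, Strain) + 5  [with Load=1, Strain=3]  = 6; Creep = Strain - 2*Temp + Load  [with Strain=3, Temp=6, Load=1]  = -8.
Change = -3 − (-8) = 5.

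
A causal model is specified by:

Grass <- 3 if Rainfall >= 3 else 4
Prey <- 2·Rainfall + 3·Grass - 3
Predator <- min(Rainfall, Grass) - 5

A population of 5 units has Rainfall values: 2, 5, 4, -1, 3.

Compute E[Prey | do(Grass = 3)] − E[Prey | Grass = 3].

Under do(Grass=3), Grass's equation is replaced by Grass=3 for every unit. Per-unit Prey: 10, 16, 14, 4, 12. Mean = 11.2.
Conditioning on Grass=3 selects the 3 unit(s) with Rainfall ∈ {5, 4, 3}. Their Prey values: 16, 14, 12. Mean = 14.
Difference = 11.2 − 14 = -2.8.

-2.8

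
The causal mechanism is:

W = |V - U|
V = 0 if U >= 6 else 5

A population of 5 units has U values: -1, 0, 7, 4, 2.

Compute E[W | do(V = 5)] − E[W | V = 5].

do(V=5) breaks V's dependence on U. With V=5 fixed, W across the units is 6, 5, 2, 1, 3, mean 3.4.
E[W|V=5] averages over only the 4 units with V=5 (U = -1, 0, 4, 2): W = 6, 5, 1, 3, mean 3.75.
Difference = 3.4 − 3.75 = -0.35.

-0.35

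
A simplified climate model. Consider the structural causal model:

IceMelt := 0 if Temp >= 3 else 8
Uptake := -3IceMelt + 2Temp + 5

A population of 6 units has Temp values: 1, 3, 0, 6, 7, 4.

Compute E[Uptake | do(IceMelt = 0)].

12

Every unit gets IceMelt=0 under the intervention. Uptake values become 7, 11, 5, 17, 19, 13; E[Uptake|do(IceMelt=0)] = 12.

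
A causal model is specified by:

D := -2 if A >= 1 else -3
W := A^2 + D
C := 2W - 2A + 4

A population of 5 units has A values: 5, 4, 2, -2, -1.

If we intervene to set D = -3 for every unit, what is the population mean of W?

7

The intervention sets D=-3 in all 5 units regardless of A. Recomputing W per unit gives 22, 13, 1, 1, -2; average 7.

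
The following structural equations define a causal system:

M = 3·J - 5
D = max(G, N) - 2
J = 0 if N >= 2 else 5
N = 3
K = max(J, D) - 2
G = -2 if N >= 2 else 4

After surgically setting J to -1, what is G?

Under do(J=-1), the mechanism J = 0 if N >= 2 else 5 is discarded; J is fixed at -1.
Since G is not a descendant of the intervened variable, it is unaffected.
G = -2 if N >= 2 else 4  [with N=3]  = -2

-2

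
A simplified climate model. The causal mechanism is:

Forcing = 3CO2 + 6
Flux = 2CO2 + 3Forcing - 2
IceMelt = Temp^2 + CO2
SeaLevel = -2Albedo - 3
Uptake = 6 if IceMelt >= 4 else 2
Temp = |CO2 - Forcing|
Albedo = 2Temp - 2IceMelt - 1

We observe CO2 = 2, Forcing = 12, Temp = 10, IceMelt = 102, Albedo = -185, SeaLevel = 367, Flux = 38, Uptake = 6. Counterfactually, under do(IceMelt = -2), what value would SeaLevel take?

Under do(IceMelt=-2), the mechanism IceMelt = Temp^2 + CO2 is discarded; IceMelt is fixed at -2.
Forcing = 3CO2 + 6  [with CO2=2]  = 12
Temp = |CO2 - Forcing|  [with CO2=2, Forcing=12]  = 10
Albedo = 2Temp - 2IceMelt - 1  [with Temp=10, IceMelt=-2]  = 23
SeaLevel = -2Albedo - 3  [with Albedo=23]  = -49

-49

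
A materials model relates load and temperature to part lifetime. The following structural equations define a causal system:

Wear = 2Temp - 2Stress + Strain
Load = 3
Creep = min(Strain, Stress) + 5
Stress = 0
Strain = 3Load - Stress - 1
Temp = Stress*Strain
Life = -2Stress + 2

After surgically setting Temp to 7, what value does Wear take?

22

Under do(Temp=7), the mechanism Temp = Stress*Strain is discarded; Temp is fixed at 7.
Strain = 3Load - Stress - 1  [with Load=3, Stress=0]  = 8
Wear = 2Temp - 2Stress + Strain  [with Temp=7, Stress=0, Strain=8]  = 22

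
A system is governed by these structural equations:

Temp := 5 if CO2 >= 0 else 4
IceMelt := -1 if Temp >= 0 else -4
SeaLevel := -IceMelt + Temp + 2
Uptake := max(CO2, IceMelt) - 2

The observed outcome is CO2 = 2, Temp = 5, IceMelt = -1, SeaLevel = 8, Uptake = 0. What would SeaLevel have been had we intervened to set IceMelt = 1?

6

The intervention breaks the incoming arrows to IceMelt: IceMelt := -1 if Temp >= 0 else -4 no longer applies, and IceMelt = 1.
Temp = 5 if CO2 >= 0 else 4  [with CO2=2]  = 5
SeaLevel = -IceMelt + Temp + 2  [with IceMelt=1, Temp=5]  = 6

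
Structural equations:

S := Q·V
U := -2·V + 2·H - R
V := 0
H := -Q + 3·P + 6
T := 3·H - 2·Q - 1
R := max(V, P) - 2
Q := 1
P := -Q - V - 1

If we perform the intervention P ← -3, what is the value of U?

-6

The intervention breaks the incoming arrows to P: P := -Q - V - 1 no longer applies, and P = -3.
R = max(V, P) - 2  [with V=0, P=-3]  = -2
H = -Q + 3·P + 6  [with Q=1, P=-3]  = -4
U = -2·V + 2·H - R  [with V=0, H=-4, R=-2]  = -6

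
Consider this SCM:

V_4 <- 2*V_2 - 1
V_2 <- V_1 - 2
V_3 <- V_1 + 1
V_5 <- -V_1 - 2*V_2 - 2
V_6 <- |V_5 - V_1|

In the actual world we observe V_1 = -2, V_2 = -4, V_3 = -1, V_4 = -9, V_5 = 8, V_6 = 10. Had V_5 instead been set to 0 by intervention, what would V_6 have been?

The intervention breaks the incoming arrows to V_5: V_5 <- -V_1 - 2*V_2 - 2 no longer applies, and V_5 = 0.
V_6 = |V_5 - V_1|  [with V_5=0, V_1=-2]  = 2

2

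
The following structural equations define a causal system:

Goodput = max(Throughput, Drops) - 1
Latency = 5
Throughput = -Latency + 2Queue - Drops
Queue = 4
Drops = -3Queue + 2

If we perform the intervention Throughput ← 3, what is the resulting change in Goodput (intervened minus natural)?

-10

Intervening sets Throughput = 3 and removes its equation (Throughput = -Latency + 2Queue - Drops).
Drops = -3Queue + 2  [with Queue=4]  = -10
Goodput = max(Throughput, Drops) - 1  [with Throughput=3, Drops=-10]  = 2
Without intervention: Drops = -3Queue + 2  [with Queue=4]  = -10; Throughput = -Latency + 2Queue - Drops  [with Latency=5, Queue=4, Drops=-10]  = 13; Goodput = max(Throughput, Drops) - 1  [with Throughput=13, Drops=-10]  = 12.
Change = 2 − 12 = -10.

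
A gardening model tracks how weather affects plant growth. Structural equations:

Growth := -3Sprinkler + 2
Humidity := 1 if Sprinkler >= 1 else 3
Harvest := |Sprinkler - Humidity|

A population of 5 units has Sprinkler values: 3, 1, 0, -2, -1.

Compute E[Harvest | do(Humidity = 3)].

Under do(Humidity=3), Humidity's equation is replaced by Humidity=3 for every unit. Per-unit Harvest: 0, 2, 3, 5, 4. Mean = 2.8.

2.8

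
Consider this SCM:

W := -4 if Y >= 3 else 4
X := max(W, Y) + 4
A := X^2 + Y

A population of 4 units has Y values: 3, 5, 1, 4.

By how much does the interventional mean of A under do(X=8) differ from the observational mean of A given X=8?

0.75

do(X=8) breaks X's dependence on Y. With X=8 fixed, A across the units is 67, 69, 65, 68, mean 67.25.
Conditioning on X=8 selects the 2 unit(s) with Y ∈ {1, 4}. Their A values: 65, 68. Mean = 66.5.
Difference = 67.25 − 66.5 = 0.75.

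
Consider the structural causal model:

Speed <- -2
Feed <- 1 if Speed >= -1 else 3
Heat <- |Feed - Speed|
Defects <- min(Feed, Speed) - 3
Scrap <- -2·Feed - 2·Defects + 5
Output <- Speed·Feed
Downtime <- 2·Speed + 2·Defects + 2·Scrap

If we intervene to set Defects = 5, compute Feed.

3

The intervention breaks the incoming arrows to Defects: Defects <- min(Feed, Speed) - 3 no longer applies, and Defects = 5.
Since Feed is not a descendant of the intervened variable, it is unaffected.
Feed = 1 if Speed >= -1 else 3  [with Speed=-2]  = 3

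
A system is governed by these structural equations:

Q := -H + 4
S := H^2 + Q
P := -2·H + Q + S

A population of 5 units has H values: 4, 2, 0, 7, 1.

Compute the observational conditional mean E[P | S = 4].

6.5

Conditioning on S=4 selects the 2 unit(s) with H ∈ {0, 1}. Their P values: 8, 5. Mean = 6.5.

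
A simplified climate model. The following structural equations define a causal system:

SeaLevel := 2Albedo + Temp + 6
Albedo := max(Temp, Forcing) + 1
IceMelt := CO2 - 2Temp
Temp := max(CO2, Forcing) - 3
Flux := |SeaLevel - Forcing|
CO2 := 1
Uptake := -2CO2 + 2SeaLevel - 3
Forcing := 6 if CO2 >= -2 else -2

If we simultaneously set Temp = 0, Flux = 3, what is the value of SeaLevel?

Under do(Temp = 0, Flux = 3), each intervened variable's structural equation is replaced by its fixed value.
Forcing = 6 if CO2 >= -2 else -2  [with CO2=1]  = 6
Albedo = max(Temp, Forcing) + 1  [with Temp=0, Forcing=6]  = 7
SeaLevel = 2Albedo + Temp + 6  [with Albedo=7, Temp=0]  = 20

20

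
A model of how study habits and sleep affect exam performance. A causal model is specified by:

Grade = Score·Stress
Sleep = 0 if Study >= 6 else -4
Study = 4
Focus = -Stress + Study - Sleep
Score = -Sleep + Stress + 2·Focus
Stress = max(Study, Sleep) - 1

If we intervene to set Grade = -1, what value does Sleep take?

do(Grade=-1) replaces the equation Grade = Score·Stress with the constant Grade = -1.
Sleep is not downstream of the intervention, so its value is determined by the original equations.
Sleep = 0 if Study >= 6 else -4  [with Study=4]  = -4

-4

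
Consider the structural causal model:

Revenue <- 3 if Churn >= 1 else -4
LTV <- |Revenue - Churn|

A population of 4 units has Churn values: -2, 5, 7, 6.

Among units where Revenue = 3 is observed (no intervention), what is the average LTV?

E[LTV|Revenue=3] averages over only the 3 units with Revenue=3 (Churn = 5, 7, 6): LTV = 2, 4, 3, mean 3.

3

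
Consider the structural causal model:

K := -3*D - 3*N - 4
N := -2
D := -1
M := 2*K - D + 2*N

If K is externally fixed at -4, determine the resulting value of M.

-11

The intervention breaks the incoming arrows to K: K := -3*D - 3*N - 4 no longer applies, and K = -4.
M = 2*K - D + 2*N  [with K=-4, D=-1, N=-2]  = -11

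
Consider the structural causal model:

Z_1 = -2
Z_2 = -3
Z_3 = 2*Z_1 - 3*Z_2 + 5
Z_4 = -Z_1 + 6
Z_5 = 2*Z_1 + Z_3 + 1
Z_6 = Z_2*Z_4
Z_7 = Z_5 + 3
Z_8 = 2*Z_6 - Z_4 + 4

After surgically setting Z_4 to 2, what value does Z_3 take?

Under do(Z_4=2), the mechanism Z_4 = -Z_1 + 6 is discarded; Z_4 is fixed at 2.
Since Z_3 is not a descendant of the intervened variable, it is unaffected.
Z_3 = 2*Z_1 - 3*Z_2 + 5  [with Z_1=-2, Z_2=-3]  = 10

10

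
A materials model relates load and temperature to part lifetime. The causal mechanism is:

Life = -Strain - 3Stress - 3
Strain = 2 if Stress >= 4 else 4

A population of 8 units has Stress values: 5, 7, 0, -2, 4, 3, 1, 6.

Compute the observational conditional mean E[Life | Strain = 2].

-21.5

Observing Strain=2 restricts to units where Strain's equation naturally yields 2: Stress ∈ {5, 7, 4, 6}. In that subpopulation Life = -20, -26, -17, -23, mean -21.5.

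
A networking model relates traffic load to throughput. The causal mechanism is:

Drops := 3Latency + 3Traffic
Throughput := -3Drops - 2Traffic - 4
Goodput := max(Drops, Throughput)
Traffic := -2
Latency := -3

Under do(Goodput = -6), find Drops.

-15

do(Goodput=-6) replaces the equation Goodput := max(Drops, Throughput) with the constant Goodput = -6.
Drops is not downstream of the intervention, so its value is determined by the original equations.
Drops = 3Latency + 3Traffic  [with Latency=-3, Traffic=-2]  = -15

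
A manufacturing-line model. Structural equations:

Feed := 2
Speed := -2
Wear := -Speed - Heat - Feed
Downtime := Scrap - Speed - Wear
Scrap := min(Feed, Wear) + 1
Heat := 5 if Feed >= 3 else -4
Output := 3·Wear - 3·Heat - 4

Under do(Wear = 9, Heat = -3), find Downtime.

The joint intervention fixes Wear = 9, Heat = -3, removing each variable's own equation.
Scrap = min(Feed, Wear) + 1  [with Feed=2, Wear=9]  = 3
Downtime = Scrap - Speed - Wear  [with Scrap=3, Speed=-2, Wear=9]  = -4

-4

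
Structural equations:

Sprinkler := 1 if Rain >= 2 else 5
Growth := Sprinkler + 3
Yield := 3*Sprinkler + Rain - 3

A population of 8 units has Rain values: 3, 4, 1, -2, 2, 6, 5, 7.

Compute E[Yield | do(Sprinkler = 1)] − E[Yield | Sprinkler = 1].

-1.25

Every unit gets Sprinkler=1 under the intervention. Yield values become 3, 4, 1, -2, 2, 6, 5, 7; E[Yield|do(Sprinkler=1)] = 3.25.
Observing Sprinkler=1 restricts to units where Sprinkler's equation naturally yields 1: Rain ∈ {3, 4, 2, 6, 5, 7}. In that subpopulation Yield = 3, 4, 2, 6, 5, 7, mean 4.5.
Difference = 3.25 − 4.5 = -1.25.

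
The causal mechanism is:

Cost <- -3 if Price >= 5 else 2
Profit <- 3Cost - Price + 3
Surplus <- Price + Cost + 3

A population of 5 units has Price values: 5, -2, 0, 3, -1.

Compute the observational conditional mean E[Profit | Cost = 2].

9

Observing Cost=2 restricts to units where Cost's equation naturally yields 2: Price ∈ {-2, 0, 3, -1}. In that subpopulation Profit = 11, 9, 6, 10, mean 9.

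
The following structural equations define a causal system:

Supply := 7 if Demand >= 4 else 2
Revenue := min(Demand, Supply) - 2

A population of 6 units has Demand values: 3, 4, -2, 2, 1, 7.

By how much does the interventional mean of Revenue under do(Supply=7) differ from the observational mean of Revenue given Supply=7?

Every unit gets Supply=7 under the intervention. Revenue values become 1, 2, -4, 0, -1, 5; E[Revenue|do(Supply=7)] = 0.5.
E[Revenue|Supply=7] averages over only the 2 units with Supply=7 (Demand = 4, 7): Revenue = 2, 5, mean 3.5.
Difference = 0.5 − 3.5 = -3.

-3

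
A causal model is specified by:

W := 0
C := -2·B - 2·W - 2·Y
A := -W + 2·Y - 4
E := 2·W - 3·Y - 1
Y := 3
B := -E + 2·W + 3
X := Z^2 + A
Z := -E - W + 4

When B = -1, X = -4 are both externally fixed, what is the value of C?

-4

The joint intervention fixes B = -1, X = -4, removing each variable's own equation.
C = -2·B - 2·W - 2·Y  [with B=-1, W=0, Y=3]  = -4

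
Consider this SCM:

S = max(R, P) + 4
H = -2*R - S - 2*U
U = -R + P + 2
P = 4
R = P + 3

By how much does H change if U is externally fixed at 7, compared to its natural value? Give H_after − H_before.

-16

do(U=7) replaces the equation U = -R + P + 2 with the constant U = 7.
R = P + 3  [with P=4]  = 7
S = max(R, P) + 4  [with R=7, P=4]  = 11
H = -2*R - S - 2*U  [with R=7, S=11, U=7]  = -39
Without intervention: R = P + 3  [with P=4]  = 7; U = -R + P + 2  [with R=7, P=4]  = -1; S = max(R, P) + 4  [with R=7, P=4]  = 11; H = -2*R - S - 2*U  [with R=7, S=11, U=-1]  = -23.
Change = -39 − (-23) = -16.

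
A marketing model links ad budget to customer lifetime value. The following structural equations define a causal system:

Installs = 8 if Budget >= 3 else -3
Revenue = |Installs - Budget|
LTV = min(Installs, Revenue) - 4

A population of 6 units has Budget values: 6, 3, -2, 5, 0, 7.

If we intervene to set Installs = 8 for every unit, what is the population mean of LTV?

0.5

do(Installs=8) breaks Installs's dependence on Budget. With Installs=8 fixed, LTV across the units is -2, 1, 4, -1, 4, -3, mean 0.5.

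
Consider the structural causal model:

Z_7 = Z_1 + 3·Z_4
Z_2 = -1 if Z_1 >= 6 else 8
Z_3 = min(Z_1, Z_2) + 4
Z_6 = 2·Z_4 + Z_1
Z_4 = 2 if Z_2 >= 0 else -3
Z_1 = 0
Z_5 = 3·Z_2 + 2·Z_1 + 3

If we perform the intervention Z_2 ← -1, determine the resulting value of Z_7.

-9

Under do(Z_2=-1), the mechanism Z_2 = -1 if Z_1 >= 6 else 8 is discarded; Z_2 is fixed at -1.
Z_4 = 2 if Z_2 >= 0 else -3  [with Z_2=-1]  = -3
Z_7 = Z_1 + 3·Z_4  [with Z_1=0, Z_4=-3]  = -9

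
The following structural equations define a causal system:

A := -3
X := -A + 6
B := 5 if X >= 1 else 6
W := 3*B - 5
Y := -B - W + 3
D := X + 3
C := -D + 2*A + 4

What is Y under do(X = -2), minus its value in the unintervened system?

do(X=-2) replaces the equation X := -A + 6 with the constant X = -2.
B = 5 if X >= 1 else 6  [with X=-2]  = 6
W = 3*B - 5  [with B=6]  = 13
Y = -B - W + 3  [with B=6, W=13]  = -16
Without intervention: X = -A + 6  [with A=-3]  = 9; B = 5 if X >= 1 else 6  [with X=9]  = 5; W = 3*B - 5  [with B=5]  = 10; Y = -B - W + 3  [with B=5, W=10]  = -12.
Change = -16 − (-12) = -4.

-4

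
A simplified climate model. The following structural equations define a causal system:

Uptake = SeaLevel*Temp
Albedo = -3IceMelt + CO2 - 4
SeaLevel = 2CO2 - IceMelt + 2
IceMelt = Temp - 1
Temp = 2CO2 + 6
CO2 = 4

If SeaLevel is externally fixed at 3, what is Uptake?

42

The intervention breaks the incoming arrows to SeaLevel: SeaLevel = 2CO2 - IceMelt + 2 no longer applies, and SeaLevel = 3.
Temp = 2CO2 + 6  [with CO2=4]  = 14
Uptake = SeaLevel*Temp  [with SeaLevel=3, Temp=14]  = 42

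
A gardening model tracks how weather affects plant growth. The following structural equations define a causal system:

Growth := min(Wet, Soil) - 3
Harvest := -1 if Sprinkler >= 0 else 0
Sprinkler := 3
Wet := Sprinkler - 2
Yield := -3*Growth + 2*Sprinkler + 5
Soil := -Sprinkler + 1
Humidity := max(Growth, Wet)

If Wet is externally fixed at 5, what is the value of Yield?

26

The intervention breaks the incoming arrows to Wet: Wet := Sprinkler - 2 no longer applies, and Wet = 5.
Soil = -Sprinkler + 1  [with Sprinkler=3]  = -2
Growth = min(Wet, Soil) - 3  [with Wet=5, Soil=-2]  = -5
Yield = -3*Growth + 2*Sprinkler + 5  [with Growth=-5, Sprinkler=3]  = 26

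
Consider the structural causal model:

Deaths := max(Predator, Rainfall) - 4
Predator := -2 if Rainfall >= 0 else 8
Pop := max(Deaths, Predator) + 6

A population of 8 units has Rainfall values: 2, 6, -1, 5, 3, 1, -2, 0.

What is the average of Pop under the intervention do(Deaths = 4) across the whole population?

11

The intervention sets Deaths=4 in all 8 units regardless of Rainfall. Recomputing Pop per unit gives 10, 10, 14, 10, 10, 10, 14, 10; average 11.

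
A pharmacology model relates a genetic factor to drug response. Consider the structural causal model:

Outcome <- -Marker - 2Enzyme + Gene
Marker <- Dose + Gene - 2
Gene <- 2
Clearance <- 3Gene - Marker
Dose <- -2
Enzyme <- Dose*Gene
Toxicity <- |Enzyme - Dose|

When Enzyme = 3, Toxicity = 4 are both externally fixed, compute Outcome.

Under do(Enzyme = 3, Toxicity = 4), each intervened variable's structural equation is replaced by its fixed value.
Marker = Dose + Gene - 2  [with Dose=-2, Gene=2]  = -2
Outcome = -Marker - 2Enzyme + Gene  [with Marker=-2, Enzyme=3, Gene=2]  = -2

-2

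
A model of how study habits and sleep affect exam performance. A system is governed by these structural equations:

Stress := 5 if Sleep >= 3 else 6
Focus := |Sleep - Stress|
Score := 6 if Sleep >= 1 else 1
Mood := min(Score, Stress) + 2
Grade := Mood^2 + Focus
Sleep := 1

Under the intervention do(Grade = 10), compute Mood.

8

do(Grade=10) replaces the equation Grade := Mood^2 + Focus with the constant Grade = 10.
Since Mood is not a descendant of the intervened variable, it is unaffected.
Stress = 5 if Sleep >= 3 else 6  [with Sleep=1]  = 6
Score = 6 if Sleep >= 1 else 1  [with Sleep=1]  = 6
Mood = min(Score, Stress) + 2  [with Score=6, Stress=6]  = 8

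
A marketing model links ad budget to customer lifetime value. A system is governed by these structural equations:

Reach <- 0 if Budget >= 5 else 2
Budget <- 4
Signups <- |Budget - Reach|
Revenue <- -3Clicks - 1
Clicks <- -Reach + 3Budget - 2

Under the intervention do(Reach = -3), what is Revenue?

do(Reach=-3) replaces the equation Reach <- 0 if Budget >= 5 else 2 with the constant Reach = -3.
Clicks = -Reach + 3Budget - 2  [with Reach=-3, Budget=4]  = 13
Revenue = -3Clicks - 1  [with Clicks=13]  = -40

-40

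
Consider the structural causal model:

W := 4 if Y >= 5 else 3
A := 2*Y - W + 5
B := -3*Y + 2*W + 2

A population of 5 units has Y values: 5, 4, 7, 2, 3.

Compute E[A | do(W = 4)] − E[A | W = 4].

do(W=4) breaks W's dependence on Y. With W=4 fixed, A across the units is 11, 9, 15, 5, 7, mean 9.4.
E[A|W=4] averages over only the 2 units with W=4 (Y = 5, 7): A = 11, 15, mean 13.
Difference = 9.4 − 13 = -3.6.

-3.6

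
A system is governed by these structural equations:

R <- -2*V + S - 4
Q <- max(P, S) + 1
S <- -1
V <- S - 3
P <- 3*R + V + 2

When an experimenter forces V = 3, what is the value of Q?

do(V=3) replaces the equation V <- S - 3 with the constant V = 3.
R = -2*V + S - 4  [with V=3, S=-1]  = -11
P = 3*R + V + 2  [with R=-11, V=3]  = -28
Q = max(P, S) + 1  [with P=-28, S=-1]  = 0

0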